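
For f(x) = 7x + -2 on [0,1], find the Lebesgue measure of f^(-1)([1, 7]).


f^(-1)([1, 7]) = {x : 1 <= 7x + -2 <= 7}
Solving: (1 - -2)/7 <= x <= (7 - -2)/7
= [0.428571, 1.285714]
Intersecting with [0,1]: [0.428571, 1]
Measure = 1 - 0.428571 = 0.571429


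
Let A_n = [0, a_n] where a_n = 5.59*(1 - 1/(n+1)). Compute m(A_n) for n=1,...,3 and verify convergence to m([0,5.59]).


By continuity of measure from below: if A_n increases to A, then m(A_n) -> m(A).
Here A = [0, 5.59], so m(A) = 5.59
Step 1: a_1 = 5.59*(1 - 1/2) = 2.795, m(A_1) = 2.795
Step 2: a_2 = 5.59*(1 - 1/3) = 3.7267, m(A_2) = 3.7267
Step 3: a_3 = 5.59*(1 - 1/4) = 4.1925, m(A_3) = 4.1925
Limit: m(A_n) -> m([0,5.59]) = 5.59


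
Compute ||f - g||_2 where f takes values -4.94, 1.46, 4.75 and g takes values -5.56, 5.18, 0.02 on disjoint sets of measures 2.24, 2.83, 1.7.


Step 1: Compute differences f_i - g_i:
  -4.94 - -5.56 = 0.62
  1.46 - 5.18 = -3.72
  4.75 - 0.02 = 4.73
Step 2: Compute |diff|^2 * measure for each set:
  |0.62|^2 * 2.24 = 0.3844 * 2.24 = 0.861056
  |-3.72|^2 * 2.83 = 13.8384 * 2.83 = 39.162672
  |4.73|^2 * 1.7 = 22.3729 * 1.7 = 38.03393
Step 3: Sum = 78.057658
Step 4: ||f-g||_2 = (78.057658)^(1/2) = 8.835025


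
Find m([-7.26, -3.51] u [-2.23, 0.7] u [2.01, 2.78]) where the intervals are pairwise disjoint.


For pairwise disjoint intervals, m(union) = sum of lengths.
= (-3.51 - -7.26) + (0.7 - -2.23) + (2.78 - 2.01)
= 3.75 + 2.93 + 0.77
= 7.45


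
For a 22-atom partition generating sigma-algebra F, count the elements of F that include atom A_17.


Each element of F is a union of some subset S of the 22 atoms.
The element contains A_17 iff A_17 is in S.
So we count subsets S of {A_1,...,A_22} with A_17 in S: choose freely among the other 21 atoms.
Count = 2^(22-1) = 2^21 = 2097152.


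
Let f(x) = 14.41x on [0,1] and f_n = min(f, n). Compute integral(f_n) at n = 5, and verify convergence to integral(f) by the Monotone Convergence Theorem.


f(x) = 14.41x on [0,1]; f_n(x) = min(14.41x, n). At n = 5:
Step 1: f(x) reaches 5 at x = 5/14.41 = 0.346981
Step 2: integral(f_5) = integral(14.41x, 0, 0.346981) + integral(5, 0.346981, 1)
       = 14.41*0.346981^2/2 + 5*(1 - 0.346981)
       = 0.867453 + 3.265094
       = 4.132547
Step 3: As n -> infinity, f_n increases to f, so by MCT integral(f_n) -> integral(f) = 14.41/2 = 7.205.
Convergence: integral(f_5) = 4.132547 -> 7.205 as n -> infinity


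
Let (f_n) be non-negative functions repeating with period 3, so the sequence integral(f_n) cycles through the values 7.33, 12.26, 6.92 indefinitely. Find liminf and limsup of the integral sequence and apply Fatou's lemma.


The sequence (integral(f_n)) is periodic with period 3, repeating the values 7.33, 12.26, 6.92 indefinitely.
Step 1: For a periodic sequence, every tail (a_m, a_(m+1), ...) contains all 3 period values infinitely often.
Step 2: Hence inf of every tail = min of the period values = min(7.33, 12.26, 6.92) = 6.92.
        liminf_n integral(f_n) = sup over m of (inf of tail from m) = 6.92.
Step 3: Similarly sup of every tail = max of the period values = 12.26.
        limsup_n integral(f_n) = 12.26.
Step 4: Fatou's lemma: integral(liminf_n f_n) <= liminf_n integral(f_n) = 6.92.
        So the integral of the pointwise liminf is at most 6.92.


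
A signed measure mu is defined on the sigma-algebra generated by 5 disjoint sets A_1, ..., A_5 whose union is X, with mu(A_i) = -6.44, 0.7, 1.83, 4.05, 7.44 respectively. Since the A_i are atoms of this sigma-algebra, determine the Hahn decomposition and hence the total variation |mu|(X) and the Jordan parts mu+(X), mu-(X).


Step 1: Every measurable set is a union of atoms (the cells / points), so a Hahn decomposition is
  obtained by grouping atoms by sign: P = union of atoms with mu > 0, N = union of the remaining atoms.
  Atoms in P (indices): 2, 3, 4, 5;  atoms in N (indices): 1
  Positive values: 0.7, 1.83, 4.05, 7.44
  Negative values: -6.44
Step 2: mu+(X) = mu(P) = sum of positive atom values = 14.02
Step 3: mu-(X) = -mu(N) = sum of |negative atom values| = 6.44
Step 4: |mu|(X) = mu+(X) + mu-(X) = 14.02 + 6.44 = 20.46


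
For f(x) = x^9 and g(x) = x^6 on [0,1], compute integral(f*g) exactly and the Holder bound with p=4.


Step 1: Exact integral of f*g = integral(x^15, 0, 1) = 1/16
     = 0.0625
Step 2: Holder bound with p=4, q=1.333333:
  ||f||_p = (integral x^36 dx)^(1/4) = (1/37)^(1/4) = 0.405461
  ||g||_q = (integral x^8 dx)^(1/1.333333) = (1/9)^(1/1.333333) = 0.19245
Step 3: Holder bound = ||f||_p * ||g||_q = 0.405461 * 0.19245 = 0.078031
Verification: 0.0625 <= 0.078031 (Holder holds)


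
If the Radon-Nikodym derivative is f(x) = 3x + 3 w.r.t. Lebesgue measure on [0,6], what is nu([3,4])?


nu(A) = integral_A (dnu/dmu) dmu = integral_3^4 (3x + 3) dx
Step 1: Antiderivative F(x) = (3/2)x^2 + 3x
Step 2: F(4) = (3/2)*4^2 + 3*4 = 24 + 12 = 36
Step 3: F(3) = (3/2)*3^2 + 3*3 = 13.5 + 9 = 22.5
Step 4: nu([3,4]) = F(4) - F(3) = 36 - 22.5 = 13.5


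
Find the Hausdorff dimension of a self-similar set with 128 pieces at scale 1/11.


For a self-similar set with N copies scaled by 1/r:
dim_H = log(N)/log(r) = log(128)/log(11)
= 4.85203/2.397895
= 2.023454


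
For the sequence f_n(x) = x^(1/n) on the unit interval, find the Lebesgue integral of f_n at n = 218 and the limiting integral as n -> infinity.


At n = 218: f_218(x) = x^(1/218).
Step 1: integral(x^(1/218), 0, 1) = [x^(1/218+1) / (1/218+1)] from 0 to 1
     = 1 / (1/218 + 1) = 1 / ((218+1)/218) = 218/(218+1)
     = 218/219 = 0.995434
Step 2: As n -> infinity, f_n(x) = x^(1/n) -> 1 for x in (0,1], and f_n is increasing in n.
By MCT, lim_n integral(f_n) = integral(lim_n f_n) = integral(1, 0, 1) = 1.
Step 3: Verify convergence: 218/219 = 0.995434 -> 1


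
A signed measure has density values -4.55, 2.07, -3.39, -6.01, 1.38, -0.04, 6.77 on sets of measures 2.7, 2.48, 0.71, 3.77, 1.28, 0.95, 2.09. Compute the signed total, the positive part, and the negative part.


Step 1: Compute signed measure on each set:
  Set 1: -4.55 * 2.7 = -12.285
  Set 2: 2.07 * 2.48 = 5.1336
  Set 3: -3.39 * 0.71 = -2.4069
  Set 4: -6.01 * 3.77 = -22.6577
  Set 5: 1.38 * 1.28 = 1.7664
  Set 6: -0.04 * 0.95 = -0.038
  Set 7: 6.77 * 2.09 = 14.1493
Step 2: Total signed measure = (-12.285) + (5.1336) + (-2.4069) + (-22.6577) + (1.7664) + (-0.038) + (14.1493)
     = -16.3383
Step 3: Positive part mu+(X) = sum of positive contributions = 21.0493
Step 4: Negative part mu-(X) = |sum of negative contributions| = 37.3876


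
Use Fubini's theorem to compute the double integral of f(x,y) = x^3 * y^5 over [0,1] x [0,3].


By Fubini's theorem, the double integral factors as a product of single integrals:
Step 1: integral_0^1 x^3 dx = [x^4/4] from 0 to 1
     = 1^4/4 = 0.25
Step 2: integral_0^3 y^5 dy = [y^6/6] from 0 to 3
     = 3^6/6 = 121.5
Step 3: Double integral = 0.25 * 121.5 = 30.375


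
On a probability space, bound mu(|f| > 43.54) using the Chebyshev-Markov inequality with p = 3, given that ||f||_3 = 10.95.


Chebyshev/Markov inequality: mu(|f| > eps) <= (||f||_p / eps)^p
Step 1: ||f||_3 / eps = 10.95 / 43.54 = 0.251493
Step 2: Raise to power p = 3:
  (0.251493)^3 = 0.015907
Step 3: Therefore mu(|f| > 43.54) <= 0.015907


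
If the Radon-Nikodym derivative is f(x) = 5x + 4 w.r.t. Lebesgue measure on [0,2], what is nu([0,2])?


nu(A) = integral_A (dnu/dmu) dmu = integral_0^2 (5x + 4) dx
Step 1: Antiderivative F(x) = (5/2)x^2 + 4x
Step 2: F(2) = (5/2)*2^2 + 4*2 = 10 + 8 = 18
Step 3: F(0) = (5/2)*0^2 + 4*0 = 0.0 + 0 = 0.0
Step 4: nu([0,2]) = F(2) - F(0) = 18 - 0.0 = 18


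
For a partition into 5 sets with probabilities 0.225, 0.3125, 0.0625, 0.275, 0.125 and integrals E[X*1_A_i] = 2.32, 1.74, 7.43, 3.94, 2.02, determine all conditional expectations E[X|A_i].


For each cell A_i: E[X|A_i] = E[X*1_A_i] / P(A_i)
Step 1: E[X|A_1] = 2.32 / 0.225 = 10.311111
Step 2: E[X|A_2] = 1.74 / 0.3125 = 5.568
Step 3: E[X|A_3] = 7.43 / 0.0625 = 118.88
Step 4: E[X|A_4] = 3.94 / 0.275 = 14.327273
Step 5: E[X|A_5] = 2.02 / 0.125 = 16.16
Verification: E[X] = sum E[X*1_A_i] = 2.32 + 1.74 + 7.43 + 3.94 + 2.02 = 17.45


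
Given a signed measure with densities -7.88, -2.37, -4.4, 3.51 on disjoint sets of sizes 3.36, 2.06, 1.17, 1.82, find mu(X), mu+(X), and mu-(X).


Step 1: Compute signed measure on each set:
  Set 1: -7.88 * 3.36 = -26.4768
  Set 2: -2.37 * 2.06 = -4.8822
  Set 3: -4.4 * 1.17 = -5.148
  Set 4: 3.51 * 1.82 = 6.3882
Step 2: Total signed measure = (-26.4768) + (-4.8822) + (-5.148) + (6.3882)
     = -30.1188
Step 3: Positive part mu+(X) = sum of positive contributions = 6.3882
Step 4: Negative part mu-(X) = |sum of negative contributions| = 36.507


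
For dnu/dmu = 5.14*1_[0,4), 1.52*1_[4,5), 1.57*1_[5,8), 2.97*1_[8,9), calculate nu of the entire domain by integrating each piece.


Integrate each piece of the Radon-Nikodym derivative:
Step 1: integral_0^4 5.14 dx = 5.14*(4-0) = 5.14*4 = 20.56
Step 2: integral_4^5 1.52 dx = 1.52*(5-4) = 1.52*1 = 1.52
Step 3: integral_5^8 1.57 dx = 1.57*(8-5) = 1.57*3 = 4.71
Step 4: integral_8^9 2.97 dx = 2.97*(9-8) = 2.97*1 = 2.97
Total: 20.56 + 1.52 + 4.71 + 2.97 = 29.76


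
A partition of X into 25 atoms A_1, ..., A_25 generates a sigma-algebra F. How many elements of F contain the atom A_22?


Each element of F is a union of some subset S of the 25 atoms.
The element contains A_22 iff A_22 is in S.
So we count subsets S of {A_1,...,A_25} with A_22 in S: choose freely among the other 24 atoms.
Count = 2^(25-1) = 2^24 = 16777216.


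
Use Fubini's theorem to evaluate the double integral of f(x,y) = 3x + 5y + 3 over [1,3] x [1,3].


By Fubini, integrate in x first, then y.
Step 1: Fix y, integrate over x in [1,3]:
  integral(3x + 5y + 3, x=1..3)
  = 3*(3^2 - 1^2)/2 + (5y + 3)*(3 - 1)
  = 12 + (5y + 3)*2
  = 12 + 10y + 6
  = 18 + 10y
Step 2: Integrate over y in [1,3]:
  integral(18 + 10y, y=1..3)
  = 18*2 + 10*(3^2 - 1^2)/2
  = 36 + 40
  = 76


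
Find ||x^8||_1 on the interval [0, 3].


Step 1: ||f||_1 = (integral_0^3 |x^8|^1 dx)^(1/1)
     = (integral_0^3 x^8 dx)^(1/1)
Step 2: integral_0^3 x^8 dx = [x^9/(9)] from 0 to 3 = 3^9/9
     = 19683/9 = 2187
Step 3: ||f||_1 = (2187)^(1/1) = 2187


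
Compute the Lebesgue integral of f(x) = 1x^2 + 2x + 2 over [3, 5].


The Lebesgue integral of a Riemann-integrable function agrees with the Riemann integral.
Antiderivative F(x) = (1/3)x^3 + (2/2)x^2 + 2x
F(5) = (1/3)*5^3 + (2/2)*5^2 + 2*5
     = (1/3)*125 + (2/2)*25 + 2*5
     = 41.666667 + 25 + 10
     = 76.666667
F(3) = 24
Integral = F(5) - F(3) = 76.666667 - 24 = 52.666667


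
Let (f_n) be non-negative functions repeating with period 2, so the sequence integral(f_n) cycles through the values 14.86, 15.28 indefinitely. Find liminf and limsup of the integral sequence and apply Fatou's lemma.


The sequence (integral(f_n)) is periodic with period 2, repeating the values 14.86, 15.28 indefinitely.
Step 1: For a periodic sequence, every tail (a_m, a_(m+1), ...) contains all 2 period values infinitely often.
Step 2: Hence inf of every tail = min of the period values = min(14.86, 15.28) = 14.86.
        liminf_n integral(f_n) = sup over m of (inf of tail from m) = 14.86.
Step 3: Similarly sup of every tail = max of the period values = 15.28.
        limsup_n integral(f_n) = 15.28.
Step 4: Fatou's lemma: integral(liminf_n f_n) <= liminf_n integral(f_n) = 14.86.
        So the integral of the pointwise liminf is at most 14.86.


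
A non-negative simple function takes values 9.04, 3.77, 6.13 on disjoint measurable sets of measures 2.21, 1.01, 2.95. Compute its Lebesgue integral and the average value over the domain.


Step 1: Integral = sum(value_i * measure_i)
= 9.04*2.21 + 3.77*1.01 + 6.13*2.95
= 19.9784 + 3.8077 + 18.0835
= 41.8696
Step 2: Total measure of domain = 2.21 + 1.01 + 2.95 = 6.17
Step 3: Average value = 41.8696 / 6.17 = 6.785997


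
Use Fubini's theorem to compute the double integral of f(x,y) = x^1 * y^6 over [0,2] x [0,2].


By Fubini's theorem, the double integral factors as a product of single integrals:
Step 1: integral_0^2 x^1 dx = [x^2/2] from 0 to 2
     = 2^2/2 = 2
Step 2: integral_0^2 y^6 dy = [y^7/7] from 0 to 2
     = 2^7/7 = 18.285714
Step 3: Double integral = 2 * 18.285714 = 36.571429


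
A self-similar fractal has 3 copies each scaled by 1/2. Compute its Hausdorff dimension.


For a self-similar set with N copies scaled by 1/r:
dim_H = log(N)/log(r) = log(3)/log(2)
= 1.098612/0.693147
= 1.584963


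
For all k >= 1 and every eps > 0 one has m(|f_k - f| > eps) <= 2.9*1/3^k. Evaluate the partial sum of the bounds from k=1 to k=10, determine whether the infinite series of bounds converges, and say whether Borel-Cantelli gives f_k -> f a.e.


Step 1: List the terms 2.9*1/3^k for k = 1 to 10:
  k=1: 0.966667
  k=2: 0.322222
  k=3: 0.107407
  k=4: 0.035802
  k=5: 0.011934
  k=6: 0.003978
  k=7: 0.001326
  k=8: 4.420058e-04
  k=9: 1.473353e-04
  k=10: 4.911175e-05
Step 2: Partial sum = 0.966667 + 0.322222 + 0.107407 + 0.035802 + 0.011934 + 0.003978 + 0.001326 + 4.420058e-04 + 1.473353e-04 + 4.911175e-05
     = 1.449975
Step 3: The full series sum_(k>=1) 2.9*1/3^k converges (geometric series with ratio 1/3 < 1; a constant multiple of a convergent series converges).
Step 4: Fix eps > 0. Since sum_k m(|f_k - f| > eps) < infinity, the Borel-Cantelli lemma gives
        m(limsup_k {|f_k - f| > eps}) = 0, i.e. for a.e. x, |f_k(x) - f(x)| <= eps for all large k.
        Applying this with eps = 1/j for j = 1, 2, ... and intersecting the countably many full-measure sets,
        for a.e. x we get limsup_k |f_k(x) - f(x)| <= 1/j for every j, hence f_k -> f almost everywhere.
Conclusion: series converges; Borel-Cantelli yields f_k -> f a.e.


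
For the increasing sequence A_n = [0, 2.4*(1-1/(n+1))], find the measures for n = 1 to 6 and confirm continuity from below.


By continuity of measure from below: if A_n increases to A, then m(A_n) -> m(A).
Here A = [0, 2.4], so m(A) = 2.4
Step 1: a_1 = 2.4*(1 - 1/2) = 1.2, m(A_1) = 1.2
Step 2: a_2 = 2.4*(1 - 1/3) = 1.6, m(A_2) = 1.6
Step 3: a_3 = 2.4*(1 - 1/4) = 1.8, m(A_3) = 1.8
Step 4: a_4 = 2.4*(1 - 1/5) = 1.92, m(A_4) = 1.92
Step 5: a_5 = 2.4*(1 - 1/6) = 2, m(A_5) = 2
Step 6: a_6 = 2.4*(1 - 1/7) = 2.0571, m(A_6) = 2.0571
Limit: m(A_n) -> m([0,2.4]) = 2.4


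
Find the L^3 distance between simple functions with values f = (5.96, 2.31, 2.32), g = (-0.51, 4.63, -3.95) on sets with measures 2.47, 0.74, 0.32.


Step 1: Compute differences f_i - g_i:
  5.96 - -0.51 = 6.47
  2.31 - 4.63 = -2.32
  2.32 - -3.95 = 6.27
Step 2: Compute |diff|^3 * measure for each set:
  |6.47|^3 * 2.47 = 270.840023 * 2.47 = 668.974857
  |-2.32|^3 * 0.74 = 12.487168 * 0.74 = 9.240504
  |6.27|^3 * 0.32 = 246.491883 * 0.32 = 78.877403
Step 3: Sum = 757.092764
Step 4: ||f-g||_3 = (757.092764)^(1/3) = 9.114154


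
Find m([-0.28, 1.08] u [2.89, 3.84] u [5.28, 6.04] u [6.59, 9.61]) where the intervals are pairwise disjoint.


For pairwise disjoint intervals, m(union) = sum of lengths.
= (1.08 - -0.28) + (3.84 - 2.89) + (6.04 - 5.28) + (9.61 - 6.59)
= 1.36 + 0.95 + 0.76 + 3.02
= 6.09


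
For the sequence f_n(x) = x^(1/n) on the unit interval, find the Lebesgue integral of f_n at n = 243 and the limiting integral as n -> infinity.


At n = 243: f_243(x) = x^(1/243).
Step 1: integral(x^(1/243), 0, 1) = [x^(1/243+1) / (1/243+1)] from 0 to 1
     = 1 / (1/243 + 1) = 1 / ((243+1)/243) = 243/(243+1)
     = 243/244 = 0.995902
Step 2: As n -> infinity, f_n(x) = x^(1/n) -> 1 for x in (0,1], and f_n is increasing in n.
By MCT, lim_n integral(f_n) = integral(lim_n f_n) = integral(1, 0, 1) = 1.
Step 3: Verify convergence: 243/244 = 0.995902 -> 1


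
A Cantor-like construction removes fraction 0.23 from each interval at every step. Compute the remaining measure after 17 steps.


Step 1: At each step, fraction remaining = 1 - 0.23 = 0.77
Step 2: After 17 steps, measure = (0.77)^17
Result = 0.011758


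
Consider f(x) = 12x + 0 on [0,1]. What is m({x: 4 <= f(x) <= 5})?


f^(-1)([4, 5]) = {x : 4 <= 12x + 0 <= 5}
Solving: (4 - 0)/12 <= x <= (5 - 0)/12
= [0.333333, 0.416667]
Intersecting with [0,1]: [0.333333, 0.416667]
Measure = 0.416667 - 0.333333 = 0.083333


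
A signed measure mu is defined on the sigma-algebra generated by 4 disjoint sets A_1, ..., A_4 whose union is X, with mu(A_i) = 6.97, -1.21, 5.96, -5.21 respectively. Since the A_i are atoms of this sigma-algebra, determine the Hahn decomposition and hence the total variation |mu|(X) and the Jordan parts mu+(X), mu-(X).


Step 1: Every measurable set is a union of atoms (the cells / points), so a Hahn decomposition is
  obtained by grouping atoms by sign: P = union of atoms with mu > 0, N = union of the remaining atoms.
  Atoms in P (indices): 1, 3;  atoms in N (indices): 2, 4
  Positive values: 6.97, 5.96
  Negative values: -1.21, -5.21
Step 2: mu+(X) = mu(P) = sum of positive atom values = 12.93
Step 3: mu-(X) = -mu(N) = sum of |negative atom values| = 6.42
Step 4: |mu|(X) = mu+(X) + mu-(X) = 12.93 + 6.42 = 19.35


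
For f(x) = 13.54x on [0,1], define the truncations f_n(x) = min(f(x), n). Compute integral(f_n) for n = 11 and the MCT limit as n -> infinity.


f(x) = 13.54x on [0,1]; f_n(x) = min(13.54x, n). At n = 11:
Step 1: f(x) reaches 11 at x = 11/13.54 = 0.812408
Step 2: integral(f_11) = integral(13.54x, 0, 0.812408) + integral(11, 0.812408, 1)
       = 13.54*0.812408^2/2 + 11*(1 - 0.812408)
       = 4.468242 + 2.063516
       = 6.531758
Step 3: As n -> infinity, f_n increases to f, so by MCT integral(f_n) -> integral(f) = 13.54/2 = 6.77.
Convergence: integral(f_11) = 6.531758 -> 6.77 as n -> infinity


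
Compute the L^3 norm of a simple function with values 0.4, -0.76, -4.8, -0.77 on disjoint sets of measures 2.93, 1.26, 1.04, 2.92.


Step 1: Compute |f_i|^3 for each value:
  |0.4|^3 = 0.064
  |-0.76|^3 = 0.438976
  |-4.8|^3 = 110.592
  |-0.77|^3 = 0.456533
Step 2: Multiply by measures and sum:
  0.064 * 2.93 = 0.18752
  0.438976 * 1.26 = 0.55311
  110.592 * 1.04 = 115.01568
  0.456533 * 2.92 = 1.333076
Sum = 0.18752 + 0.55311 + 115.01568 + 1.333076 = 117.089386
Step 3: Take the p-th root:
||f||_3 = (117.089386)^(1/3) = 4.892218


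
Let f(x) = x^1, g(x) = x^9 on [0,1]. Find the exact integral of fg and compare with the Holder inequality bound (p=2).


Step 1: Exact integral of f*g = integral(x^10, 0, 1) = 1/11
     = 0.090909
Step 2: Holder bound with p=2, q=2:
  ||f||_p = (integral x^2 dx)^(1/2) = (1/3)^(1/2) = 0.57735
  ||g||_q = (integral x^18 dx)^(1/2) = (1/19)^(1/2) = 0.229416
Step 3: Holder bound = ||f||_p * ||g||_q = 0.57735 * 0.229416 = 0.132453
Verification: 0.090909 <= 0.132453 (Holder holds)


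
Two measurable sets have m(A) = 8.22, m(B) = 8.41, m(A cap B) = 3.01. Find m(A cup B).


By inclusion-exclusion: m(A u B) = m(A) + m(B) - m(A n B)
= 8.22 + 8.41 - 3.01
= 13.62


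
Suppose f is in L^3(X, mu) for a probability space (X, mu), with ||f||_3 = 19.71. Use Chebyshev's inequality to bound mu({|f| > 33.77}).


Chebyshev/Markov inequality: mu(|f| > eps) <= (||f||_p / eps)^p
Step 1: ||f||_3 / eps = 19.71 / 33.77 = 0.583654
Step 2: Raise to power p = 3:
  (0.583654)^3 = 0.198823
Step 3: Therefore mu(|f| > 33.77) <= 0.198823


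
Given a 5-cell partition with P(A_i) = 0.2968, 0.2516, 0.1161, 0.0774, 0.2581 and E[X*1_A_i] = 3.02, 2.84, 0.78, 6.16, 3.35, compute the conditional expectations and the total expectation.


For each cell A_i: E[X|A_i] = E[X*1_A_i] / P(A_i)
Step 1: E[X|A_1] = 3.02 / 0.2968 = 10.175202
Step 2: E[X|A_2] = 2.84 / 0.2516 = 11.287758
Step 3: E[X|A_3] = 0.78 / 0.1161 = 6.718346
Step 4: E[X|A_4] = 6.16 / 0.0774 = 79.586563
Step 5: E[X|A_5] = 3.35 / 0.2581 = 12.979465
Verification: E[X] = sum E[X*1_A_i] = 3.02 + 2.84 + 0.78 + 6.16 + 3.35 = 16.15


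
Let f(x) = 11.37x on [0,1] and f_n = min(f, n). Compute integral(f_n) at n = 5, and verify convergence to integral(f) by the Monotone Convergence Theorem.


f(x) = 11.37x on [0,1]; f_n(x) = min(11.37x, n). At n = 5:
Step 1: f(x) reaches 5 at x = 5/11.37 = 0.439754
Step 2: integral(f_5) = integral(11.37x, 0, 0.439754) + integral(5, 0.439754, 1)
       = 11.37*0.439754^2/2 + 5*(1 - 0.439754)
       = 1.099384 + 2.801231
       = 3.900616
Step 3: As n -> infinity, f_n increases to f, so by MCT integral(f_n) -> integral(f) = 11.37/2 = 5.685.
Convergence: integral(f_5) = 3.900616 -> 5.685 as n -> infinity


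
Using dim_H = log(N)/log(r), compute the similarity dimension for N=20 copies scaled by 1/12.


For a self-similar set with N copies scaled by 1/r:
dim_H = log(N)/log(r) = log(20)/log(12)
= 2.995732/2.484907
= 1.205571


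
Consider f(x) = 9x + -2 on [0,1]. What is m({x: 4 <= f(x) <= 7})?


f^(-1)([4, 7]) = {x : 4 <= 9x + -2 <= 7}
Solving: (4 - -2)/9 <= x <= (7 - -2)/9
= [0.666667, 1]
Intersecting with [0,1]: [0.666667, 1]
Measure = 1 - 0.666667 = 0.333333


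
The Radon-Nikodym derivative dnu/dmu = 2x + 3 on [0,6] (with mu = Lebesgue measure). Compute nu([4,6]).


nu(A) = integral_A (dnu/dmu) dmu = integral_4^6 (2x + 3) dx
Step 1: Antiderivative F(x) = (2/2)x^2 + 3x
Step 2: F(6) = (2/2)*6^2 + 3*6 = 36 + 18 = 54
Step 3: F(4) = (2/2)*4^2 + 3*4 = 16 + 12 = 28
Step 4: nu([4,6]) = F(6) - F(4) = 54 - 28 = 26


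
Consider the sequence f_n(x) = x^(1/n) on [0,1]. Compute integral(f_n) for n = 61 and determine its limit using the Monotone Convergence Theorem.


At n = 61: f_61(x) = x^(1/61).
Step 1: integral(x^(1/61), 0, 1) = [x^(1/61+1) / (1/61+1)] from 0 to 1
     = 1 / (1/61 + 1) = 1 / ((61+1)/61) = 61/(61+1)
     = 61/62 = 0.983871
Step 2: As n -> infinity, f_n(x) = x^(1/n) -> 1 for x in (0,1], and f_n is increasing in n.
By MCT, lim_n integral(f_n) = integral(lim_n f_n) = integral(1, 0, 1) = 1.
Step 3: Verify convergence: 61/62 = 0.983871 -> 1


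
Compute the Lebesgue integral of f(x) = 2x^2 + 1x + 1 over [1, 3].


The Lebesgue integral of a Riemann-integrable function agrees with the Riemann integral.
Antiderivative F(x) = (2/3)x^3 + (1/2)x^2 + 1x
F(3) = (2/3)*3^3 + (1/2)*3^2 + 1*3
     = (2/3)*27 + (1/2)*9 + 1*3
     = 18 + 4.5 + 3
     = 25.5
F(1) = 2.166667
Integral = F(3) - F(1) = 25.5 - 2.166667 = 23.333333


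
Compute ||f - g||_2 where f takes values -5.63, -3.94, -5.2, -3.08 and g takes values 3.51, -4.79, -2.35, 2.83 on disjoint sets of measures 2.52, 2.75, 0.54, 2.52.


Step 1: Compute differences f_i - g_i:
  -5.63 - 3.51 = -9.14
  -3.94 - -4.79 = 0.85
  -5.2 - -2.35 = -2.85
  -3.08 - 2.83 = -5.91
Step 2: Compute |diff|^2 * measure for each set:
  |-9.14|^2 * 2.52 = 83.5396 * 2.52 = 210.519792
  |0.85|^2 * 2.75 = 0.7225 * 2.75 = 1.986875
  |-2.85|^2 * 0.54 = 8.1225 * 0.54 = 4.38615
  |-5.91|^2 * 2.52 = 34.9281 * 2.52 = 88.018812
Step 3: Sum = 304.911629
Step 4: ||f-g||_2 = (304.911629)^(1/2) = 17.461719


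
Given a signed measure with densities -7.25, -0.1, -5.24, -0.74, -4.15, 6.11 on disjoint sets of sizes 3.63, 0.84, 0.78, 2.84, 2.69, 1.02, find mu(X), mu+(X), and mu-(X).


Step 1: Compute signed measure on each set:
  Set 1: -7.25 * 3.63 = -26.3175
  Set 2: -0.1 * 0.84 = -0.084
  Set 3: -5.24 * 0.78 = -4.0872
  Set 4: -0.74 * 2.84 = -2.1016
  Set 5: -4.15 * 2.69 = -11.1635
  Set 6: 6.11 * 1.02 = 6.2322
Step 2: Total signed measure = (-26.3175) + (-0.084) + (-4.0872) + (-2.1016) + (-11.1635) + (6.2322)
     = -37.5216
Step 3: Positive part mu+(X) = sum of positive contributions = 6.2322
Step 4: Negative part mu-(X) = |sum of negative contributions| = 43.7538


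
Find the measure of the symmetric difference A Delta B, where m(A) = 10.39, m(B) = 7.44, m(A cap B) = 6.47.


m(A Delta B) = m(A) + m(B) - 2*m(A n B)
= 10.39 + 7.44 - 2*6.47
= 10.39 + 7.44 - 12.94
= 4.89


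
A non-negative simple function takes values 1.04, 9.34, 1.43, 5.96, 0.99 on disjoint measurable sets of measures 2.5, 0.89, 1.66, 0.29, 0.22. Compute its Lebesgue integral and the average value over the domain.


Step 1: Integral = sum(value_i * measure_i)
= 1.04*2.5 + 9.34*0.89 + 1.43*1.66 + 5.96*0.29 + 0.99*0.22
= 2.6 + 8.3126 + 2.3738 + 1.7284 + 0.2178
= 15.2326
Step 2: Total measure of domain = 2.5 + 0.89 + 1.66 + 0.29 + 0.22 = 5.56
Step 3: Average value = 15.2326 / 5.56 = 2.739676


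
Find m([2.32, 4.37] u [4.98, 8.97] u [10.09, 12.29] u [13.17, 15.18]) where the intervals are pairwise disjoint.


For pairwise disjoint intervals, m(union) = sum of lengths.
= (4.37 - 2.32) + (8.97 - 4.98) + (12.29 - 10.09) + (15.18 - 13.17)
= 2.05 + 3.99 + 2.2 + 2.01
= 10.25


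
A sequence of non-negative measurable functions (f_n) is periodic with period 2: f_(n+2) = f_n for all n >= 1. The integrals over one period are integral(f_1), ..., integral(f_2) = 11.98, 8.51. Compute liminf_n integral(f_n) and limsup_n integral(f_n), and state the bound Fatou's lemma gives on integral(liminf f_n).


The sequence (integral(f_n)) is periodic with period 2, repeating the values 11.98, 8.51 indefinitely.
Step 1: For a periodic sequence, every tail (a_m, a_(m+1), ...) contains all 2 period values infinitely often.
Step 2: Hence inf of every tail = min of the period values = min(11.98, 8.51) = 8.51.
        liminf_n integral(f_n) = sup over m of (inf of tail from m) = 8.51.
Step 3: Similarly sup of every tail = max of the period values = 11.98.
        limsup_n integral(f_n) = 11.98.
Step 4: Fatou's lemma: integral(liminf_n f_n) <= liminf_n integral(f_n) = 8.51.
        So the integral of the pointwise liminf is at most 8.51.


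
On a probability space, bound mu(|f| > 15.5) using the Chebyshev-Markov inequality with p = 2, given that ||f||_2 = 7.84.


Chebyshev/Markov inequality: mu(|f| > eps) <= (||f||_p / eps)^p
Step 1: ||f||_2 / eps = 7.84 / 15.5 = 0.505806
Step 2: Raise to power p = 2:
  (0.505806)^2 = 0.25584
Step 3: Therefore mu(|f| > 15.5) <= 0.25584


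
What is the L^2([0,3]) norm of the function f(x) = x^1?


Step 1: ||f||_2 = (integral_0^3 |x^1|^2 dx)^(1/2)
     = (integral_0^3 x^2 dx)^(1/2)
Step 2: integral_0^3 x^2 dx = [x^3/(3)] from 0 to 3 = 3^3/3
     = 27/3 = 9
Step 3: ||f||_2 = (9)^(1/2) = 3


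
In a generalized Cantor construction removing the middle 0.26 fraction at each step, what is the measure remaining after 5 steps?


Step 1: At each step, fraction remaining = 1 - 0.26 = 0.74
Step 2: After 5 steps, measure = (0.74)^5
Step 3: Computing the power step by step:
  After step 1: 0.74
  After step 2: 0.5476
  After step 3: 0.405224
  After step 4: 0.299866
  After step 5: 0.221901
Result = 0.221901


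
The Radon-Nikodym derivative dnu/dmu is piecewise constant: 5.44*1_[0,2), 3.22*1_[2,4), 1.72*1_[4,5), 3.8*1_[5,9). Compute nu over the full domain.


Integrate each piece of the Radon-Nikodym derivative:
Step 1: integral_0^2 5.44 dx = 5.44*(2-0) = 5.44*2 = 10.88
Step 2: integral_2^4 3.22 dx = 3.22*(4-2) = 3.22*2 = 6.44
Step 3: integral_4^5 1.72 dx = 1.72*(5-4) = 1.72*1 = 1.72
Step 4: integral_5^9 3.8 dx = 3.8*(9-5) = 3.8*4 = 15.2
Total: 10.88 + 6.44 + 1.72 + 15.2 = 34.24


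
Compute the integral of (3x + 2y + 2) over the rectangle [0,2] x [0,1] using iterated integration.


By Fubini, integrate in x first, then y.
Step 1: Fix y, integrate over x in [0,2]:
  integral(3x + 2y + 2, x=0..2)
  = 3*(2^2 - 0^2)/2 + (2y + 2)*(2 - 0)
  = 6 + (2y + 2)*2
  = 6 + 4y + 4
  = 10 + 4y
Step 2: Integrate over y in [0,1]:
  integral(10 + 4y, y=0..1)
  = 10*1 + 4*(1^2 - 0^2)/2
  = 10 + 2
  = 12


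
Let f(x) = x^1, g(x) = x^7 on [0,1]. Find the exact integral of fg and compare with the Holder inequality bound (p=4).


Step 1: Exact integral of f*g = integral(x^8, 0, 1) = 1/9
     = 0.111111
Step 2: Holder bound with p=4, q=1.333333:
  ||f||_p = (integral x^4 dx)^(1/4) = (1/5)^(1/4) = 0.66874
  ||g||_q = (integral x^9.333333 dx)^(1/1.333333) = (1/10.333333)^(1/1.333333) = 0.173508
Step 3: Holder bound = ||f||_p * ||g||_q = 0.66874 * 0.173508 = 0.116032
Verification: 0.111111 <= 0.116032 (Holder holds)


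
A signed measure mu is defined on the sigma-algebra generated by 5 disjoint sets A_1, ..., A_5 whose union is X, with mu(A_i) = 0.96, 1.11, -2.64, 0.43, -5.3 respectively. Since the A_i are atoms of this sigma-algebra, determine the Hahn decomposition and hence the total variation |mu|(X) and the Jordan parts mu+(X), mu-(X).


Step 1: Every measurable set is a union of atoms (the cells / points), so a Hahn decomposition is
  obtained by grouping atoms by sign: P = union of atoms with mu > 0, N = union of the remaining atoms.
  Atoms in P (indices): 1, 2, 4;  atoms in N (indices): 3, 5
  Positive values: 0.96, 1.11, 0.43
  Negative values: -2.64, -5.3
Step 2: mu+(X) = mu(P) = sum of positive atom values = 2.5
Step 3: mu-(X) = -mu(N) = sum of |negative atom values| = 7.94
Step 4: |mu|(X) = mu+(X) + mu-(X) = 2.5 + 7.94 = 10.44


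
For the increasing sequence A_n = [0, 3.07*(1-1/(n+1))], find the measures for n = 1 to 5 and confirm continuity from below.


By continuity of measure from below: if A_n increases to A, then m(A_n) -> m(A).
Here A = [0, 3.07], so m(A) = 3.07
Step 1: a_1 = 3.07*(1 - 1/2) = 1.535, m(A_1) = 1.535
Step 2: a_2 = 3.07*(1 - 1/3) = 2.0467, m(A_2) = 2.0467
Step 3: a_3 = 3.07*(1 - 1/4) = 2.3025, m(A_3) = 2.3025
Step 4: a_4 = 3.07*(1 - 1/5) = 2.456, m(A_4) = 2.456
Step 5: a_5 = 3.07*(1 - 1/6) = 2.5583, m(A_5) = 2.5583
Limit: m(A_n) -> m([0,3.07]) = 3.07


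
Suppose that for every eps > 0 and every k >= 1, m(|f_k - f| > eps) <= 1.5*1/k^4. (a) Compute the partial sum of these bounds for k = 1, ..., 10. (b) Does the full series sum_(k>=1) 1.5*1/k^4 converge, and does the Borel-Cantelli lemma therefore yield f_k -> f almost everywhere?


Step 1: List the terms 1.5*1/k^4 for k = 1 to 10:
  k=1: 1.5
  k=2: 0.09375
  k=3: 0.018519
  k=4: 0.005859
  k=5: 0.0024
  k=6: 0.001157
  k=7: 6.247397e-04
  k=8: 3.662109e-04
  k=9: 2.286237e-04
  k=10: 1.500000e-04
Step 2: Partial sum = 1.5 + 0.09375 + 0.018519 + 0.005859 + 0.0024 + 0.001157 + 6.247397e-04 + 3.662109e-04 + 2.286237e-04 + 1.500000e-04
     = 1.623055
Step 3: The full series sum_(k>=1) 1.5*1/k^4 converges (p-series with p = 4 > 1; a constant multiple of a convergent series converges).
Step 4: Fix eps > 0. Since sum_k m(|f_k - f| > eps) < infinity, the Borel-Cantelli lemma gives
        m(limsup_k {|f_k - f| > eps}) = 0, i.e. for a.e. x, |f_k(x) - f(x)| <= eps for all large k.
        Applying this with eps = 1/j for j = 1, 2, ... and intersecting the countably many full-measure sets,
        for a.e. x we get limsup_k |f_k(x) - f(x)| <= 1/j for every j, hence f_k -> f almost everywhere.
Conclusion: series converges; Borel-Cantelli yields f_k -> f a.e.


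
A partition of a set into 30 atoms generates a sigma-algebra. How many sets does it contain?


Each element of the sigma-algebra is a union of some subset of the 30 atoms.
The number of such subsets is 2^30 = 1073741824.


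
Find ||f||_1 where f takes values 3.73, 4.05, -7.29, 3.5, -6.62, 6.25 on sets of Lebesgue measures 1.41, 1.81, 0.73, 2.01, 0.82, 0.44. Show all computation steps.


Step 1: Compute |f_i|^1 for each value:
  |3.73|^1 = 3.73
  |4.05|^1 = 4.05
  |-7.29|^1 = 7.29
  |3.5|^1 = 3.5
  |-6.62|^1 = 6.62
  |6.25|^1 = 6.25
Step 2: Multiply by measures and sum:
  3.73 * 1.41 = 5.2593
  4.05 * 1.81 = 7.3305
  7.29 * 0.73 = 5.3217
  3.5 * 2.01 = 7.035
  6.62 * 0.82 = 5.4284
  6.25 * 0.44 = 2.75
Sum = 5.2593 + 7.3305 + 5.3217 + 7.035 + 5.4284 + 2.75 = 33.1249
Step 3: Take the p-th root:
||f||_1 = (33.1249)^(1/1) = 33.1249


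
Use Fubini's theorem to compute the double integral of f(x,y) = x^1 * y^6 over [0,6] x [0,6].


By Fubini's theorem, the double integral factors as a product of single integrals:
Step 1: integral_0^6 x^1 dx = [x^2/2] from 0 to 6
     = 6^2/2 = 18
Step 2: integral_0^6 y^6 dy = [y^7/7] from 0 to 6
     = 6^7/7 = 39990.857143
Step 3: Double integral = 18 * 39990.857143 = 719835.428571


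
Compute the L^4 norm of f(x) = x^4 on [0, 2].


Step 1: ||f||_4 = (integral_0^2 |x^4|^4 dx)^(1/4)
     = (integral_0^2 x^16 dx)^(1/4)
Step 2: integral_0^2 x^16 dx = [x^17/(17)] from 0 to 2 = 2^17/17
     = 131072/17 = 7710.117647
Step 3: ||f||_4 = (7710.117647)^(1/4) = 9.370554


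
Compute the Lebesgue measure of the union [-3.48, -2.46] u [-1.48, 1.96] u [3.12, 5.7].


For pairwise disjoint intervals, m(union) = sum of lengths.
= (-2.46 - -3.48) + (1.96 - -1.48) + (5.7 - 3.12)
= 1.02 + 3.44 + 2.58
= 7.04


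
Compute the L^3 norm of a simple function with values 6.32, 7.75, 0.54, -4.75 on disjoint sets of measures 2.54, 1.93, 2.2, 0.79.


Step 1: Compute |f_i|^3 for each value:
  |6.32|^3 = 252.435968
  |7.75|^3 = 465.484375
  |0.54|^3 = 0.157464
  |-4.75|^3 = 107.171875
Step 2: Multiply by measures and sum:
  252.435968 * 2.54 = 641.187359
  465.484375 * 1.93 = 898.384844
  0.157464 * 2.2 = 0.346421
  107.171875 * 0.79 = 84.665781
Sum = 641.187359 + 898.384844 + 0.346421 + 84.665781 = 1624.584405
Step 3: Take the p-th root:
||f||_3 = (1624.584405)^(1/3) = 11.755671


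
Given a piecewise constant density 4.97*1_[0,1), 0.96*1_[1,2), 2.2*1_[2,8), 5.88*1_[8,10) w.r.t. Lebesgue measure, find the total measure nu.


Integrate each piece of the Radon-Nikodym derivative:
Step 1: integral_0^1 4.97 dx = 4.97*(1-0) = 4.97*1 = 4.97
Step 2: integral_1^2 0.96 dx = 0.96*(2-1) = 0.96*1 = 0.96
Step 3: integral_2^8 2.2 dx = 2.2*(8-2) = 2.2*6 = 13.2
Step 4: integral_8^10 5.88 dx = 5.88*(10-8) = 5.88*2 = 11.76
Total: 4.97 + 0.96 + 13.2 + 11.76 = 30.89


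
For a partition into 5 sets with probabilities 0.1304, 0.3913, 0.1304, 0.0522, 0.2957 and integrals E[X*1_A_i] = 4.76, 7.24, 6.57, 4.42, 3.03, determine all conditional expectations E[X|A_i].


For each cell A_i: E[X|A_i] = E[X*1_A_i] / P(A_i)
Step 1: E[X|A_1] = 4.76 / 0.1304 = 36.503067
Step 2: E[X|A_2] = 7.24 / 0.3913 = 18.502428
Step 3: E[X|A_3] = 6.57 / 0.1304 = 50.383436
Step 4: E[X|A_4] = 4.42 / 0.0522 = 84.67433
Step 5: E[X|A_5] = 3.03 / 0.2957 = 10.246872
Verification: E[X] = sum E[X*1_A_i] = 4.76 + 7.24 + 6.57 + 4.42 + 3.03 = 26.02


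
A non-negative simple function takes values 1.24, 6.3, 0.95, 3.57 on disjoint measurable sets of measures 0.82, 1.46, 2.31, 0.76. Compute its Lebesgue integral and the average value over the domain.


Step 1: Integral = sum(value_i * measure_i)
= 1.24*0.82 + 6.3*1.46 + 0.95*2.31 + 3.57*0.76
= 1.0168 + 9.198 + 2.1945 + 2.7132
= 15.1225
Step 2: Total measure of domain = 0.82 + 1.46 + 2.31 + 0.76 = 5.35
Step 3: Average value = 15.1225 / 5.35 = 2.826636


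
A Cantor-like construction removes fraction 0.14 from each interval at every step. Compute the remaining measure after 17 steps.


Step 1: At each step, fraction remaining = 1 - 0.14 = 0.86
Step 2: After 17 steps, measure = (0.86)^17
Result = 0.076997


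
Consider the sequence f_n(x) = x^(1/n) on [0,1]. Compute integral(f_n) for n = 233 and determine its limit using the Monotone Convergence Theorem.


At n = 233: f_233(x) = x^(1/233).
Step 1: integral(x^(1/233), 0, 1) = [x^(1/233+1) / (1/233+1)] from 0 to 1
     = 1 / (1/233 + 1) = 1 / ((233+1)/233) = 233/(233+1)
     = 233/234 = 0.995726
Step 2: As n -> infinity, f_n(x) = x^(1/n) -> 1 for x in (0,1], and f_n is increasing in n.
By MCT, lim_n integral(f_n) = integral(lim_n f_n) = integral(1, 0, 1) = 1.
Step 3: Verify convergence: 233/234 = 0.995726 -> 1


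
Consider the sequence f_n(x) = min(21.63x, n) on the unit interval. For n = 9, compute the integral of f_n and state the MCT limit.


f(x) = 21.63x on [0,1]; f_n(x) = min(21.63x, n). At n = 9:
Step 1: f(x) reaches 9 at x = 9/21.63 = 0.416089
Step 2: integral(f_9) = integral(21.63x, 0, 0.416089) + integral(9, 0.416089, 1)
       = 21.63*0.416089^2/2 + 9*(1 - 0.416089)
       = 1.872399 + 5.255201
       = 7.127601
Step 3: As n -> infinity, f_n increases to f, so by MCT integral(f_n) -> integral(f) = 21.63/2 = 10.815.
Convergence: integral(f_9) = 7.127601 -> 10.815 as n -> infinity


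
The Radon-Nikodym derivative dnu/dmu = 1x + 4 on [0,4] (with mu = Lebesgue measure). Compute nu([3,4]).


nu(A) = integral_A (dnu/dmu) dmu = integral_3^4 (1x + 4) dx
Step 1: Antiderivative F(x) = (1/2)x^2 + 4x
Step 2: F(4) = (1/2)*4^2 + 4*4 = 8 + 16 = 24
Step 3: F(3) = (1/2)*3^2 + 4*3 = 4.5 + 12 = 16.5
Step 4: nu([3,4]) = F(4) - F(3) = 24 - 16.5 = 7.5


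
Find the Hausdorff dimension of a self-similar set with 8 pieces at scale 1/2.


For a self-similar set with N copies scaled by 1/r:
dim_H = log(N)/log(r) = log(8)/log(2)
= 2.079442/0.693147
= 3


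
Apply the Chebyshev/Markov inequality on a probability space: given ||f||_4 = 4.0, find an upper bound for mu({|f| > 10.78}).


Chebyshev/Markov inequality: mu(|f| > eps) <= (||f||_p / eps)^p
Step 1: ||f||_4 / eps = 4.0 / 10.78 = 0.371058
Step 2: Raise to power p = 4:
  (0.371058)^4 = 0.018957
Step 3: Therefore mu(|f| > 10.78) <= 0.018957


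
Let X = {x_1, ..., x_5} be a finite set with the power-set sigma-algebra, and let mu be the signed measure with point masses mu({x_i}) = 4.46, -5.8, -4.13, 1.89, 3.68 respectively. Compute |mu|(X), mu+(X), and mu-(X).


Step 1: Every measurable set is a union of atoms (the cells / points), so a Hahn decomposition is
  obtained by grouping atoms by sign: P = union of atoms with mu > 0, N = union of the remaining atoms.
  Atoms in P (indices): 1, 4, 5;  atoms in N (indices): 2, 3
  Positive values: 4.46, 1.89, 3.68
  Negative values: -5.8, -4.13
Step 2: mu+(X) = mu(P) = sum of positive atom values = 10.03
Step 3: mu-(X) = -mu(N) = sum of |negative atom values| = 9.93
Step 4: |mu|(X) = mu+(X) + mu-(X) = 10.03 + 9.93 = 19.96


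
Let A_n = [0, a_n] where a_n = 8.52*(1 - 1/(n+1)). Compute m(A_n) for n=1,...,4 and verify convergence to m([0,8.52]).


By continuity of measure from below: if A_n increases to A, then m(A_n) -> m(A).
Here A = [0, 8.52], so m(A) = 8.52
Step 1: a_1 = 8.52*(1 - 1/2) = 4.26, m(A_1) = 4.26
Step 2: a_2 = 8.52*(1 - 1/3) = 5.68, m(A_2) = 5.68
Step 3: a_3 = 8.52*(1 - 1/4) = 6.39, m(A_3) = 6.39
Step 4: a_4 = 8.52*(1 - 1/5) = 6.816, m(A_4) = 6.816
Limit: m(A_n) -> m([0,8.52]) = 8.52


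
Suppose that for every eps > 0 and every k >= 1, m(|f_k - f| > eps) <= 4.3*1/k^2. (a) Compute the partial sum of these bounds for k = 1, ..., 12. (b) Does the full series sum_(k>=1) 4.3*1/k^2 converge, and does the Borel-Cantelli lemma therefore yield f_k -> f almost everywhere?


Step 1: List the terms 4.3*1/k^2 for k = 1 to 12:
  k=1: 4.3
  k=2: 1.075
  k=3: 0.477778
  k=4: 0.26875
  k=5: 0.172
  k=6: 0.119444
  k=7: 0.087755
  k=8: 0.067187
  k=9: 0.053086
  k=10: 0.043
  k=11: 0.035537
  k=12: 0.029861
Step 2: Partial sum = 4.3 + 1.075 + 0.477778 + 0.26875 + 0.172 + 0.119444 + 0.087755 + 0.067187 + 0.053086 + 0.043 + 0.035537 + 0.029861
     = 6.7294
Step 3: The full series sum_(k>=1) 4.3*1/k^2 converges (p-series with p = 2 > 1; a constant multiple of a convergent series converges).
Step 4: Fix eps > 0. Since sum_k m(|f_k - f| > eps) < infinity, the Borel-Cantelli lemma gives
        m(limsup_k {|f_k - f| > eps}) = 0, i.e. for a.e. x, |f_k(x) - f(x)| <= eps for all large k.
        Applying this with eps = 1/j for j = 1, 2, ... and intersecting the countably many full-measure sets,
        for a.e. x we get limsup_k |f_k(x) - f(x)| <= 1/j for every j, hence f_k -> f almost everywhere.
Conclusion: series converges; Borel-Cantelli yields f_k -> f a.e.


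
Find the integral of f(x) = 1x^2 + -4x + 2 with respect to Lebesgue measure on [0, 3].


The Lebesgue integral of a Riemann-integrable function agrees with the Riemann integral.
Antiderivative F(x) = (1/3)x^3 + (-4/2)x^2 + 2x
F(3) = (1/3)*3^3 + (-4/2)*3^2 + 2*3
     = (1/3)*27 + (-4/2)*9 + 2*3
     = 9 + -18 + 6
     = -3
F(0) = 0.0
Integral = F(3) - F(0) = -3 - 0.0 = -3


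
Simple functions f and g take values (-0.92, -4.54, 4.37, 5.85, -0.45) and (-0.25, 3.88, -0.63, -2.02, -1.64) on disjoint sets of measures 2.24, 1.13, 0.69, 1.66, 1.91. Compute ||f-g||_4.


Step 1: Compute differences f_i - g_i:
  -0.92 - -0.25 = -0.67
  -4.54 - 3.88 = -8.42
  4.37 - -0.63 = 5
  5.85 - -2.02 = 7.87
  -0.45 - -1.64 = 1.19
Step 2: Compute |diff|^4 * measure for each set:
  |-0.67|^4 * 2.24 = 0.201511 * 2.24 = 0.451385
  |-8.42|^4 * 1.13 = 5026.299533 * 1.13 = 5679.718472
  |5|^4 * 0.69 = 625 * 0.69 = 431.25
  |7.87|^4 * 1.66 = 3836.179582 * 1.66 = 6368.058105
  |1.19|^4 * 1.91 = 2.005339 * 1.91 = 3.830198
Step 3: Sum = 12483.308161
Step 4: ||f-g||_4 = (12483.308161)^(1/4) = 10.570181
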